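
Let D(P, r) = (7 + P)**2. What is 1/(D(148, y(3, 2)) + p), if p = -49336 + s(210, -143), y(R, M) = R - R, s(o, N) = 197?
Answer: -1/25114 ≈ -3.9818e-5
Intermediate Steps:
y(R, M) = 0
p = -49139 (p = -49336 + 197 = -49139)
1/(D(148, y(3, 2)) + p) = 1/((7 + 148)**2 - 49139) = 1/(155**2 - 49139) = 1/(24025 - 49139) = 1/(-25114) = -1/25114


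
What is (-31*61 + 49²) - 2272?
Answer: -1762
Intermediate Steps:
(-31*61 + 49²) - 2272 = (-1891 + 2401) - 2272 = 510 - 2272 = -1762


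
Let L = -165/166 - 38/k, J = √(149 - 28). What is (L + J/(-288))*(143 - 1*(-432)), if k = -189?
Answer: -239892875/501984 ≈ -477.89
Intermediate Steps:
J = 11 (J = √121 = 11)
L = -24877/31374 (L = -165/166 - 38/(-189) = -165*1/166 - 38*(-1/189) = -165/166 + 38/189 = -24877/31374 ≈ -0.79292)
(L + J/(-288))*(143 - 1*(-432)) = (-24877/31374 + 11/(-288))*(143 - 1*(-432)) = (-24877/31374 + 11*(-1/288))*(143 + 432) = (-24877/31374 - 11/288)*575 = -417205/501984*575 = -239892875/501984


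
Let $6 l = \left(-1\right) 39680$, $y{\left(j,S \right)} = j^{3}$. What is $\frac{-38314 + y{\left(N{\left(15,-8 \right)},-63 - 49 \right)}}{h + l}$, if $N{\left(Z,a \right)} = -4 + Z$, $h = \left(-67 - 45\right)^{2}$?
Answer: $- \frac{110949}{17792} \approx -6.2359$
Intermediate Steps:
$h = 12544$ ($h = \left(-112\right)^{2} = 12544$)
$l = - \frac{19840}{3}$ ($l = \frac{\left(-1\right) 39680}{6} = \frac{1}{6} \left(-39680\right) = - \frac{19840}{3} \approx -6613.3$)
$\frac{-38314 + y{\left(N{\left(15,-8 \right)},-63 - 49 \right)}}{h + l} = \frac{-38314 + \left(-4 + 15\right)^{3}}{12544 - \frac{19840}{3}} = \frac{-38314 + 11^{3}}{\frac{17792}{3}} = \left(-38314 + 1331\right) \frac{3}{17792} = \left(-36983\right) \frac{3}{17792} = - \frac{110949}{17792}$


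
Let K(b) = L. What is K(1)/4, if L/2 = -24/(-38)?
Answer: 6/19 ≈ 0.31579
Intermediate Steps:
L = 24/19 (L = 2*(-24/(-38)) = 2*(-24*(-1/38)) = 2*(12/19) = 24/19 ≈ 1.2632)
K(b) = 24/19
K(1)/4 = (24/19)/4 = (1/4)*(24/19) = 6/19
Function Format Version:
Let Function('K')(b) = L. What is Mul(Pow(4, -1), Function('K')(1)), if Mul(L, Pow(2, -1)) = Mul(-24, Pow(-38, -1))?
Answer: Rational(6, 19) ≈ 0.31579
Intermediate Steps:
L = Rational(24, 19) (L = Mul(2, Mul(-24, Pow(-38, -1))) = Mul(2, Mul(-24, Rational(-1, 38))) = Mul(2, Rational(12, 19)) = Rational(24, 19) ≈ 1.2632)
Function('K')(b) = Rational(24, 19)
Mul(Pow(4, -1), Function('K')(1)) = Mul(Pow(4, -1), Rational(24, 19)) = Mul(Rational(1, 4), Rational(24, 19)) = Rational(6, 19)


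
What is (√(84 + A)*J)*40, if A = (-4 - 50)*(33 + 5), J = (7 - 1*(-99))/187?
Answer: 16960*I*√123/187 ≈ 1005.9*I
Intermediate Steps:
J = 106/187 (J = (7 + 99)*(1/187) = 106*(1/187) = 106/187 ≈ 0.56684)
A = -2052 (A = -54*38 = -2052)
(√(84 + A)*J)*40 = (√(84 - 2052)*(106/187))*40 = (√(-1968)*(106/187))*40 = ((4*I*√123)*(106/187))*40 = (424*I*√123/187)*40 = 16960*I*√123/187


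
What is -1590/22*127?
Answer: -100965/11 ≈ -9178.6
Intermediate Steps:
-1590/22*127 = -10*159/22*127 = -795/11*127 = -100965/11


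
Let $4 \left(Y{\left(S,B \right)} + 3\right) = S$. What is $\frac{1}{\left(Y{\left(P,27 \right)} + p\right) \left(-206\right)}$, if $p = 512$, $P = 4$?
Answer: $- \frac{1}{105060} \approx -9.5184 \cdot 10^{-6}$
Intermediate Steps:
$Y{\left(S,B \right)} = -3 + \frac{S}{4}$
$\frac{1}{\left(Y{\left(P,27 \right)} + p\right) \left(-206\right)} = \frac{1}{\left(\left(-3 + \frac{1}{4} \cdot 4\right) + 512\right) \left(-206\right)} = \frac{1}{\left(-3 + 1\right) + 512} \left(- \frac{1}{206}\right) = \frac{1}{-2 + 512} \left(- \frac{1}{206}\right) = \frac{1}{510} \left(- \frac{1}{206}\right) = - \frac{1}{105060}$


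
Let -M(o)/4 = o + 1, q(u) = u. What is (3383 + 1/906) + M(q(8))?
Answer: 3032383/906 ≈ 3347.0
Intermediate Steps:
M(o) = -4 - 4*o (M(o) = -4*(o + 1) = -4*(1 + o) = -4 - 4*o)
(3383 + 1/906) + M(q(8)) = (3383 + 1/906) + (-4 - 4*8) = (3383 + 1/906) + (-4 - 32) = 3064999/906 - 36 = 3032383/906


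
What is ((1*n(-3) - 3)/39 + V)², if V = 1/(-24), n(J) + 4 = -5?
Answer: 11881/97344 ≈ 0.12205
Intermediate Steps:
n(J) = -9 (n(J) = -4 - 5 = -9)
V = -1/24 ≈ -0.041667
((1*n(-3) - 3)/39 + V)² = ((1*(-9) - 3)/39 - 1/24)² = ((-9 - 3)*(1/39) - 1/24)² = (-12*1/39 - 1/24)² = (-4/13 - 1/24)² = (-109/312)² = 11881/97344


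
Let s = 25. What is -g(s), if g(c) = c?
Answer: -25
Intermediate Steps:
-g(s) = -1*25 = -25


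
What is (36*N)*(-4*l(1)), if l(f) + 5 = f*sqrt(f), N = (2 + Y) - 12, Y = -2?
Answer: -6912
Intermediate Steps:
N = -12 (N = (2 - 2) - 12 = 0 - 12 = -12)
l(f) = -5 + f**(3/2) (l(f) = -5 + f*sqrt(f) = -5 + f**(3/2))
(36*N)*(-4*l(1)) = (36*(-12))*(-4*(-5 + 1**(3/2))) = -(-1728)*(-5 + 1) = -(-1728)*(-4) = -432*16 = -6912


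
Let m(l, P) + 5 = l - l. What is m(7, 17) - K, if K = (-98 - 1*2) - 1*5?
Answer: 100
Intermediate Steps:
m(l, P) = -5 (m(l, P) = -5 + (l - l) = -5 + 0 = -5)
K = -105 (K = (-98 - 2) - 5 = -100 - 5 = -105)
m(7, 17) - K = -5 - 1*(-105) = -5 + 105 = 100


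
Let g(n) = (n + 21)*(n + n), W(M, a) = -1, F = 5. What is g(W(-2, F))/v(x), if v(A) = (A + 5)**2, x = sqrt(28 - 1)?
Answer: -520 + 300*sqrt(3) ≈ -0.38476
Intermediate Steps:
x = 3*sqrt(3) (x = sqrt(27) = 3*sqrt(3) ≈ 5.1962)
g(n) = 2*n*(21 + n) (g(n) = (21 + n)*(2*n) = 2*n*(21 + n))
v(A) = (5 + A)**2
g(W(-2, F))/v(x) = (2*(-1)*(21 - 1))/((5 + 3*sqrt(3))**2) = (2*(-1)*20)/(5 + 3*sqrt(3))**2 = -40/(5 + 3*sqrt(3))**2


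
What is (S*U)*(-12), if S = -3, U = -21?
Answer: -756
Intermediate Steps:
(S*U)*(-12) = -3*(-21)*(-12) = 63*(-12) = -756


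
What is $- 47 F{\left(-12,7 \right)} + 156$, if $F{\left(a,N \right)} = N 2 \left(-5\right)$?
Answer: $3446$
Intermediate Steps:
$F{\left(a,N \right)} = - 10 N$ ($F{\left(a,N \right)} = 2 N \left(-5\right) = - 10 N$)
$- 47 F{\left(-12,7 \right)} + 156 = - 47 \left(\left(-10\right) 7\right) + 156 = \left(-47\right) \left(-70\right) + 156 = 3290 + 156 = 3446$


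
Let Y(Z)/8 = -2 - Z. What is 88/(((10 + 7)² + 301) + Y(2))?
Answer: 44/279 ≈ 0.15771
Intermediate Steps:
Y(Z) = -16 - 8*Z (Y(Z) = 8*(-2 - Z) = -16 - 8*Z)
88/(((10 + 7)² + 301) + Y(2)) = 88/(((10 + 7)² + 301) + (-16 - 8*2)) = 88/((17² + 301) + (-16 - 16)) = 88/((289 + 301) - 32) = 88/(590 - 32) = 88/558 = (1/558)*88 = 44/279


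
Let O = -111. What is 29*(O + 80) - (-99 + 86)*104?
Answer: 453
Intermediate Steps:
29*(O + 80) - (-99 + 86)*104 = 29*(-111 + 80) - (-99 + 86)*104 = 29*(-31) - (-13)*104 = -899 - 1*(-1352) = -899 + 1352 = 453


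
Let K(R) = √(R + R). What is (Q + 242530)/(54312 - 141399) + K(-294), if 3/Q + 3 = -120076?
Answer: -29122759867/10457319873 + 14*I*√3 ≈ -2.7849 + 24.249*I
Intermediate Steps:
Q = -3/120079 (Q = 3/(-3 - 120076) = 3/(-120079) = 3*(-1/120079) = -3/120079 ≈ -2.4984e-5)
K(R) = √2*√R (K(R) = √(2*R) = √2*√R)
(Q + 242530)/(54312 - 141399) + K(-294) = (-3/120079 + 242530)/(54312 - 141399) + √2*√(-294) = (29122759867/120079)/(-87087) + √2*(7*I*√6) = (29122759867/120079)*(-1/87087) + 14*I*√3 = -29122759867/10457319873 + 14*I*√3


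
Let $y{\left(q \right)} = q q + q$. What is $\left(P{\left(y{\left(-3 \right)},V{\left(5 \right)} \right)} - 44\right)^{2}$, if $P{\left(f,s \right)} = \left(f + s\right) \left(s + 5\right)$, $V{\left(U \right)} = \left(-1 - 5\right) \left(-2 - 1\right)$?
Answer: $258064$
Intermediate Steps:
$y{\left(q \right)} = q + q^{2}$ ($y{\left(q \right)} = q^{2} + q = q + q^{2}$)
$V{\left(U \right)} = 18$ ($V{\left(U \right)} = \left(-6\right) \left(-3\right) = 18$)
$P{\left(f,s \right)} = \left(5 + s\right) \left(f + s\right)$ ($P{\left(f,s \right)} = \left(f + s\right) \left(5 + s\right) = \left(5 + s\right) \left(f + s\right)$)
$\left(P{\left(y{\left(-3 \right)},V{\left(5 \right)} \right)} - 44\right)^{2} = \left(\left(18^{2} + 5 \left(- 3 \left(1 - 3\right)\right) + 5 \cdot 18 + - 3 \left(1 - 3\right) 18\right) - 44\right)^{2} = \left(\left(324 + 5 \left(\left(-3\right) \left(-2\right)\right) + 90 + \left(-3\right) \left(-2\right) 18\right) - 44\right)^{2} = \left(\left(324 + 5 \cdot 6 + 90 + 6 \cdot 18\right) - 44\right)^{2} = \left(\left(324 + 30 + 90 + 108\right) - 44\right)^{2} = \left(552 - 44\right)^{2} = 508^{2} = 258064$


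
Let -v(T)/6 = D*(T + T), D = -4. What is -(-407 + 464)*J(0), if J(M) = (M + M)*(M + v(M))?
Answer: 0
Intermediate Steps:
v(T) = 48*T (v(T) = -(-24)*(T + T) = -(-24)*2*T = -(-48)*T = 48*T)
J(M) = 98*M² (J(M) = (M + M)*(M + 48*M) = (2*M)*(49*M) = 98*M²)
-(-407 + 464)*J(0) = -(-407 + 464)*98*0² = -57*98*0 = -57*0 = -1*0 = 0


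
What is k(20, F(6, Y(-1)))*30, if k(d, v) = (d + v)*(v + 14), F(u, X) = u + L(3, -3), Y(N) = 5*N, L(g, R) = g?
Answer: 20010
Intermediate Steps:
F(u, X) = 3 + u (F(u, X) = u + 3 = 3 + u)
k(d, v) = (14 + v)*(d + v) (k(d, v) = (d + v)*(14 + v) = (14 + v)*(d + v))
k(20, F(6, Y(-1)))*30 = ((3 + 6)² + 14*20 + 14*(3 + 6) + 20*(3 + 6))*30 = (9² + 280 + 14*9 + 20*9)*30 = (81 + 280 + 126 + 180)*30 = 667*30 = 20010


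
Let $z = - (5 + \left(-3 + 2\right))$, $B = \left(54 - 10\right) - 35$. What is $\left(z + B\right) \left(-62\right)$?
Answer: $-310$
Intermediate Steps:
$B = 9$ ($B = 44 - 35 = 9$)
$z = -4$ ($z = - (5 - 1) = \left(-1\right) 4 = -4$)
$\left(z + B\right) \left(-62\right) = \left(-4 + 9\right) \left(-62\right) = 5 \left(-62\right) = -310$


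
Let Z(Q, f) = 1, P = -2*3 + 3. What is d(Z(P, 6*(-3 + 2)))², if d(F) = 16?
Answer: 256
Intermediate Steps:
P = -3 (P = -6 + 3 = -3)
d(Z(P, 6*(-3 + 2)))² = 16² = 256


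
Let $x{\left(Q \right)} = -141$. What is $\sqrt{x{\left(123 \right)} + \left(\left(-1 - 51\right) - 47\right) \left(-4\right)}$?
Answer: $\sqrt{255} \approx 15.969$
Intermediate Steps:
$\sqrt{x{\left(123 \right)} + \left(\left(-1 - 51\right) - 47\right) \left(-4\right)} = \sqrt{-141 + \left(\left(-1 - 51\right) - 47\right) \left(-4\right)} = \sqrt{-141 + \left(-52 - 47\right) \left(-4\right)} = \sqrt{-141 - -396} = \sqrt{-141 + 396} = \sqrt{255}$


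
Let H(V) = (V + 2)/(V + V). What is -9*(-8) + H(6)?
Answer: 218/3 ≈ 72.667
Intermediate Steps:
H(V) = (2 + V)/(2*V) (H(V) = (2 + V)/((2*V)) = (2 + V)*(1/(2*V)) = (2 + V)/(2*V))
-9*(-8) + H(6) = -9*(-8) + (½)*(2 + 6)/6 = 72 + (½)*(⅙)*8 = 72 + ⅔ = 218/3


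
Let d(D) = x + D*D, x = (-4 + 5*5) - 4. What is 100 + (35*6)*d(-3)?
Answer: 5560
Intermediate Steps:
x = 17 (x = (-4 + 25) - 4 = 21 - 4 = 17)
d(D) = 17 + D² (d(D) = 17 + D*D = 17 + D²)
100 + (35*6)*d(-3) = 100 + (35*6)*(17 + (-3)²) = 100 + 210*(17 + 9) = 100 + 210*26 = 100 + 5460 = 5560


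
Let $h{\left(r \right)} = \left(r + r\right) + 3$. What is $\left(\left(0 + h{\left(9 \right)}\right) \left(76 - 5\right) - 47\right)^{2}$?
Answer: $2085136$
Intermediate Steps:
$h{\left(r \right)} = 3 + 2 r$ ($h{\left(r \right)} = 2 r + 3 = 3 + 2 r$)
$\left(\left(0 + h{\left(9 \right)}\right) \left(76 - 5\right) - 47\right)^{2} = \left(\left(0 + \left(3 + 2 \cdot 9\right)\right) \left(76 - 5\right) - 47\right)^{2} = \left(\left(0 + \left(3 + 18\right)\right) 71 - 47\right)^{2} = \left(\left(0 + 21\right) 71 - 47\right)^{2} = \left(21 \cdot 71 - 47\right)^{2} = \left(1491 - 47\right)^{2} = 1444^{2} = 2085136$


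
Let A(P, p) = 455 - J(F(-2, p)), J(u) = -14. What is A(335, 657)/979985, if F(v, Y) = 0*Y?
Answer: 469/979985 ≈ 0.00047858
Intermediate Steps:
F(v, Y) = 0
A(P, p) = 469 (A(P, p) = 455 - 1*(-14) = 455 + 14 = 469)
A(335, 657)/979985 = 469/979985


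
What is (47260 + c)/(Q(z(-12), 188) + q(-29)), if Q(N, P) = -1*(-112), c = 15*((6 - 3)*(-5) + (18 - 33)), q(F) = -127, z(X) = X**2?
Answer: -9362/3 ≈ -3120.7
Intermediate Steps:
c = -450 (c = 15*(3*(-5) - 15) = 15*(-15 - 15) = 15*(-30) = -450)
Q(N, P) = 112
(47260 + c)/(Q(z(-12), 188) + q(-29)) = (47260 - 450)/(112 - 127) = 46810/(-15) = 46810*(-1/15) = -9362/3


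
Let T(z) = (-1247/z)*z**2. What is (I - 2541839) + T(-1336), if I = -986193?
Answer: -1862040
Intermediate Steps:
T(z) = -1247*z
(I - 2541839) + T(-1336) = (-986193 - 2541839) - 1247*(-1336) = -3528032 + 1665992 = -1862040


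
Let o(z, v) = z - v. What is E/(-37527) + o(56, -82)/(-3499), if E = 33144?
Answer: -40383194/43768991 ≈ -0.92264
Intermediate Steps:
E/(-37527) + o(56, -82)/(-3499) = 33144/(-37527) + (56 - 1*(-82))/(-3499) = 33144*(-1/37527) + (56 + 82)*(-1/3499) = -11048/12509 + 138*(-1/3499) = -11048/12509 - 138/3499 = -40383194/43768991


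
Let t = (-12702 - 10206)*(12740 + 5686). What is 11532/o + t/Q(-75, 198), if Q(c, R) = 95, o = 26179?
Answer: -11050228315092/2487005 ≈ -4.4432e+6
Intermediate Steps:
t = -422102808 (t = -22908*18426 = -422102808)
11532/o + t/Q(-75, 198) = 11532/26179 - 422102808/95 = -11050228315092/2487005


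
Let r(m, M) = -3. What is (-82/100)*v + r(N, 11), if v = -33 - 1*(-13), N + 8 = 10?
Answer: 67/5 ≈ 13.400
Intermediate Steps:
N = 2 (N = -8 + 10 = 2)
v = -20 (v = -33 + 13 = -20)
(-82/100)*v + r(N, 11) = -82/100*(-20) - 3 = -82*1/100*(-20) - 3 = -41/50*(-20) - 3 = 82/5 - 3 = 67/5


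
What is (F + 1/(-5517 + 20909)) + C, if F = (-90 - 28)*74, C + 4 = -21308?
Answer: -462437247/15392 ≈ -30044.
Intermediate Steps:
C = -21312 (C = -4 - 21308 = -21312)
F = -8732 (F = -118*74 = -8732)
(F + 1/(-5517 + 20909)) + C = (-8732 + 1/(-5517 + 20909)) - 21312 = (-8732 + 1/15392) - 21312 = -134402943/15392 - 21312 = -462437247/15392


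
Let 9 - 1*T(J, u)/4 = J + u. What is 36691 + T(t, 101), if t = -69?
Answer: 36599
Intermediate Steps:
T(J, u) = 36 - 4*J - 4*u (T(J, u) = 36 - 4*(J + u) = 36 + (-4*J - 4*u) = 36 - 4*J - 4*u)
36691 + T(t, 101) = 36691 + (36 - 4*(-69) - 4*101) = 36691 + (36 + 276 - 404) = 36691 - 92 = 36599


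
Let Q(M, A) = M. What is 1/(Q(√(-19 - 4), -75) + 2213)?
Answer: 2213/4897392 - I*√23/4897392 ≈ 0.00045187 - 9.7926e-7*I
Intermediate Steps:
1/(Q(√(-19 - 4), -75) + 2213) = 1/(√(-19 - 4) + 2213) = 1/(√(-23) + 2213) = 1/(I*√23 + 2213) = 1/(2213 + I*√23)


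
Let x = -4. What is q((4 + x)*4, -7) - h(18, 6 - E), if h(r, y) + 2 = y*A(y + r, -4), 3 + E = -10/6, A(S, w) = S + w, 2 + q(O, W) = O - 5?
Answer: -2413/9 ≈ -268.11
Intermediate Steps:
q(O, W) = -7 + O (q(O, W) = -2 + (O - 5) = -2 + (-5 + O) = -7 + O)
E = -14/3 (E = -3 - 10/6 = -3 - 10*1/6 = -3 - 5/3 = -14/3 ≈ -4.6667)
h(r, y) = -2 + y*(-4 + r + y) (h(r, y) = -2 + y*((y + r) - 4) = -2 + y*((r + y) - 4) = -2 + y*(-4 + r + y))
q((4 + x)*4, -7) - h(18, 6 - E) = (-7 + (4 - 4)*4) - (-2 + (6 - 1*(-14/3))*(-4 + 18 + (6 - 1*(-14/3)))) = (-7 + 0*4) - (-2 + (6 + 14/3)*(-4 + 18 + (6 + 14/3))) = (-7 + 0) - (-2 + 32*(-4 + 18 + 32/3)/3) = -7 - (-2 + (32/3)*(74/3)) = -7 - (-2 + 2368/9) = -7 - 1*2350/9 = -7 - 2350/9 = -2413/9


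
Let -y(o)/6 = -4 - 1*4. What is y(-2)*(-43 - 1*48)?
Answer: -4368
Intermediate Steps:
y(o) = 48 (y(o) = -6*(-4 - 1*4) = -6*(-4 - 4) = -6*(-8) = 48)
y(-2)*(-43 - 1*48) = 48*(-43 - 1*48) = 48*(-43 - 48) = 48*(-91) = -4368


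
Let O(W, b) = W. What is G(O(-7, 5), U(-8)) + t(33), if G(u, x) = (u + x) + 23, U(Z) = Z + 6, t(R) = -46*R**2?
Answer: -50080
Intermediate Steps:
U(Z) = 6 + Z
G(u, x) = 23 + u + x
G(O(-7, 5), U(-8)) + t(33) = (23 - 7 + (6 - 8)) - 46*33**2 = (23 - 7 - 2) - 46*1089 = 14 - 50094 = -50080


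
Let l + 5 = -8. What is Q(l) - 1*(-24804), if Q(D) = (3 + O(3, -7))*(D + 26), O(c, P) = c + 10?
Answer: 25012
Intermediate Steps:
l = -13 (l = -5 - 8 = -13)
O(c, P) = 10 + c
Q(D) = 416 + 16*D (Q(D) = (3 + (10 + 3))*(D + 26) = (3 + 13)*(26 + D) = 16*(26 + D) = 416 + 16*D)
Q(l) - 1*(-24804) = (416 + 16*(-13)) - 1*(-24804) = (416 - 208) + 24804 = 208 + 24804 = 25012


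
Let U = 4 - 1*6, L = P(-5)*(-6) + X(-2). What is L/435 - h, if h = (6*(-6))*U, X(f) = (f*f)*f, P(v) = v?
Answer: -31298/435 ≈ -71.949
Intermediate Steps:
X(f) = f³ (X(f) = f²*f = f³)
L = 22 (L = -5*(-6) + (-2)³ = 30 - 8 = 22)
U = -2 (U = 4 - 6 = -2)
h = 72 (h = (6*(-6))*(-2) = -36*(-2) = 72)
L/435 - h = 22/435 - 1*72 = 22*(1/435) - 72 = 22/435 - 72 = -31298/435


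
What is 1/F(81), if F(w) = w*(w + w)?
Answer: 1/13122 ≈ 7.6208e-5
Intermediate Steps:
F(w) = 2*w**2 (F(w) = w*(2*w) = 2*w**2)
1/F(81) = 1/(2*81**2) = 1/(2*6561) = 1/13122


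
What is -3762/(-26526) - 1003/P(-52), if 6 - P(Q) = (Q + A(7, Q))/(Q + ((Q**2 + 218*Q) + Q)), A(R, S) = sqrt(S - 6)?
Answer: -1013371412681697/6061165698617 + 4381104*I*sqrt(58)/1370994277 ≈ -167.19 + 0.024337*I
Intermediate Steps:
A(R, S) = sqrt(-6 + S)
P(Q) = 6 - (Q + sqrt(-6 + Q))/(Q**2 + 220*Q) (P(Q) = 6 - (Q + sqrt(-6 + Q))/(Q + ((Q**2 + 218*Q) + Q)) = 6 - (Q + sqrt(-6 + Q))/(Q + (Q**2 + 219*Q)) = 6 - (Q + sqrt(-6 + Q))/(Q**2 + 220*Q))
-3762/(-26526) - 1003/P(-52) = -3762/(-26526) - 1003*(-52*(220 - 52)/(-sqrt(-6 - 52) + 6*(-52)**2 + 1319*(-52))) = -3762*(-1/26526) - 1003*(-8736/(-sqrt(-58) + 6*2704 - 68588)) = 627/4421 - 1003*(-8736/(-I*sqrt(58) + 16224 - 68588)) = 627/4421 - 1003*(-8736/(-52364 - I*sqrt(58))) = 627/4421 - 1003/(1007/168 + I*sqrt(58)/8736)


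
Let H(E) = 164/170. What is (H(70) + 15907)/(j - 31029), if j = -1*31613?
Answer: -1352177/5324570 ≈ -0.25395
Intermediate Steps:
H(E) = 82/85 (H(E) = 164*(1/170) = 82/85)
j = -31613
(H(70) + 15907)/(j - 31029) = (82/85 + 15907)/(-31613 - 31029) = (1352177/85)/(-62642) = (1352177/85)*(-1/62642) = -1352177/5324570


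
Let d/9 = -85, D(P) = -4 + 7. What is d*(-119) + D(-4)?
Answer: 91038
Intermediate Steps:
D(P) = 3
d = -765 (d = 9*(-85) = -765)
d*(-119) + D(-4) = -765*(-119) + 3 = 91035 + 3 = 91038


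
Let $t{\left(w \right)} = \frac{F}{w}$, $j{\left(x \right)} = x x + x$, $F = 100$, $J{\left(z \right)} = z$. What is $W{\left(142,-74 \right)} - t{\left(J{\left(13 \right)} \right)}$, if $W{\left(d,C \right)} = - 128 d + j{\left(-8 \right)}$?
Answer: $- \frac{235660}{13} \approx -18128.0$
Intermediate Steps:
$j{\left(x \right)} = x + x^{2}$ ($j{\left(x \right)} = x^{2} + x = x + x^{2}$)
$W{\left(d,C \right)} = 56 - 128 d$ ($W{\left(d,C \right)} = - 128 d - 8 \left(1 - 8\right) = - 128 d - -56 = - 128 d + 56 = 56 - 128 d$)
$t{\left(w \right)} = \frac{100}{w}$
$W{\left(142,-74 \right)} - t{\left(J{\left(13 \right)} \right)} = \left(56 - 18176\right) - \frac{100}{13} = \left(56 - 18176\right) - 100 \cdot \frac{1}{13} = -18120 - \frac{100}{13} = - \frac{235660}{13}$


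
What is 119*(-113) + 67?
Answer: -13380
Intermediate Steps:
119*(-113) + 67 = -13447 + 67 = -13380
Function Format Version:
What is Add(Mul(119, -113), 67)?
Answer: -13380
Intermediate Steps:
Add(Mul(119, -113), 67) = Add(-13447, 67) = -13380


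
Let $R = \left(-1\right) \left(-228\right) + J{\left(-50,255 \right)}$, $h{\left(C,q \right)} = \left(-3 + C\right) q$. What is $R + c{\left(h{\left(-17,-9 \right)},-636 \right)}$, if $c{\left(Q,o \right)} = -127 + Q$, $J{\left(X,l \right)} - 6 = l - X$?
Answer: $592$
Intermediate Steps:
$J{\left(X,l \right)} = 6 + l - X$ ($J{\left(X,l \right)} = 6 - \left(X - l\right) = 6 + l - X$)
$h{\left(C,q \right)} = q \left(-3 + C\right)$
$R = 539$ ($R = \left(-1\right) \left(-228\right) + \left(6 + 255 - -50\right) = 228 + \left(6 + 255 + 50\right) = 228 + 311 = 539$)
$R + c{\left(h{\left(-17,-9 \right)},-636 \right)} = 539 - \left(127 + 9 \left(-3 - 17\right)\right) = 539 - -53 = 539 + \left(-127 + 180\right) = 539 + 53 = 592$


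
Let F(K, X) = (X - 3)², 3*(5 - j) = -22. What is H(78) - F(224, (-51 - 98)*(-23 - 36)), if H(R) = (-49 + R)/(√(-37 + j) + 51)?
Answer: (-77228944*√222 + 11816028345*I)/(√222 - 153*I) ≈ -7.7229e+7 - 0.058594*I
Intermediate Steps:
j = 37/3 (j = 5 - ⅓*(-22) = 5 + 22/3 = 37/3 ≈ 12.333)
H(R) = (-49 + R)/(51 + I*√222/3) (H(R) = (-49 + R)/(√(-37 + 37/3) + 51) = (-49 + R)/(√(-74/3) + 51) = (-49 + R)/(I*√222/3 + 51) = (-49 + R)/(51 + I*√222/3))
F(K, X) = (-3 + X)²
H(78) - F(224, (-51 - 98)*(-23 - 36)) = (-49 + 78)/(51 + I*√222/3) - (-3 + (-51 - 98)*(-23 - 36))² = 29/(51 + I*√222/3) - (-3 - 149*(-59))² = 29/(51 + I*√222/3) - (-3 + 8791)² = 29/(51 + I*√222/3) - 1*8788² = 29/(51 + I*√222/3) - 1*77228944 = 29/(51 + I*√222/3) - 77228944 = -77228944 + 29/(51 + I*√222/3)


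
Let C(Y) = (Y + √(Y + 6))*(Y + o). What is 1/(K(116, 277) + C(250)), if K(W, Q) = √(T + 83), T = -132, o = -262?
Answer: -456/1455559 - I/1455559 ≈ -0.00031328 - 6.8702e-7*I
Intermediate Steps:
K(W, Q) = 7*I (K(W, Q) = √(-132 + 83) = √(-49) = 7*I)
C(Y) = (-262 + Y)*(Y + √(6 + Y)) (C(Y) = (Y + √(Y + 6))*(Y - 262) = (Y + √(6 + Y))*(-262 + Y) = (-262 + Y)*(Y + √(6 + Y)))
1/(K(116, 277) + C(250)) = 1/(7*I + (250² - 262*250 - 262*√(6 + 250) + 250*√(6 + 250))) = 1/(7*I + (62500 - 65500 - 262*√256 + 250*√256)) = 1/(7*I + (62500 - 65500 - 262*16 + 250*16)) = 1/(7*I + (62500 - 65500 - 4192 + 4000)) = 1/(7*I - 3192) = 1/(-3192 + 7*I) = (-3192 - 7*I)/10188913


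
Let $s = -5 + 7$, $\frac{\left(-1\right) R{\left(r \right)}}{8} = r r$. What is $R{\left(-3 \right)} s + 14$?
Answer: $-130$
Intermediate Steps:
$R{\left(r \right)} = - 8 r^{2}$ ($R{\left(r \right)} = - 8 r r = - 8 r^{2}$)
$s = 2$
$R{\left(-3 \right)} s + 14 = - 8 \left(-3\right)^{2} \cdot 2 + 14 = \left(-8\right) 9 \cdot 2 + 14 = \left(-72\right) 2 + 14 = -144 + 14 = -130$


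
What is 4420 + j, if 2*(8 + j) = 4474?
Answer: 6649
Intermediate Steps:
j = 2229 (j = -8 + (½)*4474 = -8 + 2237 = 2229)
4420 + j = 4420 + 2229 = 6649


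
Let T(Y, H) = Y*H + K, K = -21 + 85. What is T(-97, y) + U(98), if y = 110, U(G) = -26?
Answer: -10632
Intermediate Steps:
K = 64
T(Y, H) = 64 + H*Y (T(Y, H) = Y*H + 64 = H*Y + 64 = 64 + H*Y)
T(-97, y) + U(98) = (64 + 110*(-97)) - 26 = (64 - 10670) - 26 = -10606 - 26 = -10632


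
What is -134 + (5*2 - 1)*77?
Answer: 559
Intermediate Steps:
-134 + (5*2 - 1)*77 = -134 + (10 - 1)*77 = -134 + 9*77 = -134 + 693 = 559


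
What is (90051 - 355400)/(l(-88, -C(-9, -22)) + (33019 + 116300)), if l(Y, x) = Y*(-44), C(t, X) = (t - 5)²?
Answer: -265349/153191 ≈ -1.7321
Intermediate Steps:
C(t, X) = (-5 + t)²
l(Y, x) = -44*Y
(90051 - 355400)/(l(-88, -C(-9, -22)) + (33019 + 116300)) = (90051 - 355400)/(-44*(-88) + (33019 + 116300)) = -265349/(3872 + 149319) = -265349/153191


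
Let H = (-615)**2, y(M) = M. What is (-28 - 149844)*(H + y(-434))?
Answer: -56620292752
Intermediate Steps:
H = 378225
(-28 - 149844)*(H + y(-434)) = (-28 - 149844)*(378225 - 434) = -149872*377791 = -56620292752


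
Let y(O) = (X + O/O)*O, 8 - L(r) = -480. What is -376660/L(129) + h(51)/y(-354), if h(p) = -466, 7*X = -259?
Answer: -300023903/388692 ≈ -771.88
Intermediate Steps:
X = -37 (X = (⅐)*(-259) = -37)
L(r) = 488 (L(r) = 8 - 1*(-480) = 8 + 480 = 488)
y(O) = -36*O (y(O) = (-37 + O/O)*O = (-37 + 1)*O = -36*O)
-376660/L(129) + h(51)/y(-354) = -376660/488 - 466/((-36*(-354))) = -376660*1/488 - 466/12744 = -94165/122 - 466*1/12744 = -94165/122 - 233/6372 = -300023903/388692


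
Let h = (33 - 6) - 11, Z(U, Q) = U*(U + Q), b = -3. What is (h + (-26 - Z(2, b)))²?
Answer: 64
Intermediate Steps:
Z(U, Q) = U*(Q + U)
h = 16 (h = 27 - 11 = 16)
(h + (-26 - Z(2, b)))² = (16 + (-26 - 2*(-3 + 2)))² = (16 + (-26 - 2*(-1)))² = (16 + (-26 - 1*(-2)))² = (16 + (-26 + 2))² = (16 - 24)² = (-8)² = 64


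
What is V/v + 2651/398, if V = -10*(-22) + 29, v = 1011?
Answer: 926421/134126 ≈ 6.9071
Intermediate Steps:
V = 249 (V = 220 + 29 = 249)
V/v + 2651/398 = 249/1011 + 2651/398 = 249*(1/1011) + 2651*(1/398) = 83/337 + 2651/398 = 926421/134126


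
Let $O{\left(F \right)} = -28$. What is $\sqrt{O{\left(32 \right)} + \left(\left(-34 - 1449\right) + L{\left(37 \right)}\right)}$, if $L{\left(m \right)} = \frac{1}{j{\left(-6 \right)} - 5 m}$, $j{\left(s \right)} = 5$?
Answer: $\frac{i \sqrt{1359905}}{30} \approx 38.872 i$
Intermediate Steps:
$L{\left(m \right)} = \frac{1}{5 - 5 m}$
$\sqrt{O{\left(32 \right)} + \left(\left(-34 - 1449\right) + L{\left(37 \right)}\right)} = \sqrt{-28 - \left(1483 + \frac{1}{-5 + 5 \cdot 37}\right)} = \sqrt{-28 - \left(1483 + \frac{1}{-5 + 185}\right)} = \sqrt{-28 - \frac{266941}{180}} = \sqrt{- \frac{271981}{180}} = \frac{i \sqrt{1359905}}{30}$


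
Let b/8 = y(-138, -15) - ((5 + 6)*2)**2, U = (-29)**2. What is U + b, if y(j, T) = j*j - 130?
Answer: 148281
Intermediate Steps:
y(j, T) = -130 + j**2 (y(j, T) = j**2 - 130 = -130 + j**2)
U = 841
b = 147440 (b = 8*((-130 + (-138)**2) - ((5 + 6)*2)**2) = 8*((-130 + 19044) - (11*2)**2) = 8*(18914 - 1*22**2) = 8*(18914 - 1*484) = 8*(18914 - 484) = 8*18430 = 147440)
U + b = 841 + 147440 = 148281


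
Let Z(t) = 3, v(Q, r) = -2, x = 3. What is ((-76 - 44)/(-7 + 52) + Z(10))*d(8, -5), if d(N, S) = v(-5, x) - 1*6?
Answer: -8/3 ≈ -2.6667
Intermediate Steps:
d(N, S) = -8 (d(N, S) = -2 - 1*6 = -2 - 6 = -8)
((-76 - 44)/(-7 + 52) + Z(10))*d(8, -5) = ((-76 - 44)/(-7 + 52) + 3)*(-8) = (-120/45 + 3)*(-8) = (-120*1/45 + 3)*(-8) = (-8/3 + 3)*(-8) = (⅓)*(-8) = -8/3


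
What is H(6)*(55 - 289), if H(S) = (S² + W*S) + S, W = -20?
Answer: 18252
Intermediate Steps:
H(S) = S² - 19*S (H(S) = (S² - 20*S) + S = S² - 19*S)
H(6)*(55 - 289) = (6*(-19 + 6))*(55 - 289) = (6*(-13))*(-234) = -78*(-234) = 18252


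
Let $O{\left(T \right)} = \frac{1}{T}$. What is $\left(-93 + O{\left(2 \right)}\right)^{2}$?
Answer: $\frac{34225}{4} \approx 8556.3$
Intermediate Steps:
$\left(-93 + O{\left(2 \right)}\right)^{2} = \left(-93 + \frac{1}{2}\right)^{2} = \left(- \frac{185}{2}\right)^{2} = \frac{34225}{4}$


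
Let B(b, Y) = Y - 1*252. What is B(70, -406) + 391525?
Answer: 390867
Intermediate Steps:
B(b, Y) = -252 + Y (B(b, Y) = Y - 252 = -252 + Y)
B(70, -406) + 391525 = (-252 - 406) + 391525 = -658 + 391525 = 390867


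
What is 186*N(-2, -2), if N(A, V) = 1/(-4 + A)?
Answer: -31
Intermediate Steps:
186*N(-2, -2) = 186/(-4 - 2) = 186/(-6) = 186*(-1/6) = -31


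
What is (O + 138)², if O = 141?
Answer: 77841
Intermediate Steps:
(O + 138)² = (141 + 138)² = 279² = 77841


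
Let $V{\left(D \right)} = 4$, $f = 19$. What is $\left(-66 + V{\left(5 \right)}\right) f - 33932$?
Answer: $-35110$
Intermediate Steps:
$\left(-66 + V{\left(5 \right)}\right) f - 33932 = \left(-66 + 4\right) 19 - 33932 = \left(-62\right) 19 - 33932 = -1178 - 33932 = -35110$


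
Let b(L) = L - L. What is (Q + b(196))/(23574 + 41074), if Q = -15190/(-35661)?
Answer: 7595/1152706164 ≈ 6.5888e-6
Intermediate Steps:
Q = 15190/35661 (Q = -15190*(-1/35661) = 15190/35661 ≈ 0.42596)
b(L) = 0
(Q + b(196))/(23574 + 41074) = (15190/35661 + 0)/(23574 + 41074) = (15190/35661)/64648 = (15190/35661)*(1/64648) = 7595/1152706164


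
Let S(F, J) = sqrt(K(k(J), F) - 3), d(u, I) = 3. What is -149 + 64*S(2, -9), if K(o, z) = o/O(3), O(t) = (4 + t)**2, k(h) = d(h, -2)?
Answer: -149 + 768*I/7 ≈ -149.0 + 109.71*I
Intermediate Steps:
k(h) = 3
K(o, z) = o/49 (K(o, z) = o/((4 + 3)**2) = o/(7**2) = o/49)
S(F, J) = 12*I/7 (S(F, J) = sqrt((1/49)*3 - 3) = sqrt(3/49 - 3) = sqrt(-144/49) = 12*I/7)
-149 + 64*S(2, -9) = -149 + 64*(12*I/7) = -149 + 768*I/7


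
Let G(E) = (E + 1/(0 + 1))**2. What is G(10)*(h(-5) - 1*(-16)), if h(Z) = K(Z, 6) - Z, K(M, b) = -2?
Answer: 2299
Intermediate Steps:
h(Z) = -2 - Z
G(E) = (1 + E)**2 (G(E) = (E + 1/1)**2 = (E + 1)**2 = (1 + E)**2)
G(10)*(h(-5) - 1*(-16)) = (1 + 10)**2*((-2 - 1*(-5)) - 1*(-16)) = 11**2*((-2 + 5) + 16) = 121*(3 + 16) = 121*19 = 2299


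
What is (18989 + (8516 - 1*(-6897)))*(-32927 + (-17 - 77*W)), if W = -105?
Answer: -855199318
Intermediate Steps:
(18989 + (8516 - 1*(-6897)))*(-32927 + (-17 - 77*W)) = (18989 + (8516 - 1*(-6897)))*(-32927 + (-17 - 77*(-105))) = (18989 + (8516 + 6897))*(-32927 + (-17 + 8085)) = (18989 + 15413)*(-32927 + 8068) = 34402*(-24859) = -855199318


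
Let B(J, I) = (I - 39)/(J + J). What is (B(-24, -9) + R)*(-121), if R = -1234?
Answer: 149193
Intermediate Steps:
B(J, I) = (-39 + I)/(2*J) (B(J, I) = (-39 + I)/((2*J)) = (-39 + I)*(1/(2*J)) = (-39 + I)/(2*J))
(B(-24, -9) + R)*(-121) = ((½)*(-39 - 9)/(-24) - 1234)*(-121) = ((½)*(-1/24)*(-48) - 1234)*(-121) = (1 - 1234)*(-121) = -1233*(-121) = 149193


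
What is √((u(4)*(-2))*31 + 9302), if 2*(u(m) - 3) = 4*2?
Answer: 2*√2217 ≈ 94.170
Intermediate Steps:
u(m) = 7 (u(m) = 3 + (4*2)/2 = 3 + (½)*8 = 3 + 4 = 7)
√((u(4)*(-2))*31 + 9302) = √((7*(-2))*31 + 9302) = √(-14*31 + 9302) = √(-434 + 9302) = √8868 = 2*√2217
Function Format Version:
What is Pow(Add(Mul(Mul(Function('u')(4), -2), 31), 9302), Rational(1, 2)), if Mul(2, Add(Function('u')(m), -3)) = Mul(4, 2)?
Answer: Mul(2, Pow(2217, Rational(1, 2))) ≈ 94.170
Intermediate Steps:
Function('u')(m) = 7 (Function('u')(m) = Add(3, Mul(Rational(1, 2), Mul(4, 2))) = Add(3, Mul(Rational(1, 2), 8)) = Add(3, 4) = 7)
Pow(Add(Mul(Mul(Function('u')(4), -2), 31), 9302), Rational(1, 2)) = Pow(Add(Mul(Mul(7, -2), 31), 9302), Rational(1, 2)) = Pow(Add(Mul(-14, 31), 9302), Rational(1, 2)) = Pow(Add(-434, 9302), Rational(1, 2)) = Pow(8868, Rational(1, 2)) = Mul(2, Pow(2217, Rational(1, 2)))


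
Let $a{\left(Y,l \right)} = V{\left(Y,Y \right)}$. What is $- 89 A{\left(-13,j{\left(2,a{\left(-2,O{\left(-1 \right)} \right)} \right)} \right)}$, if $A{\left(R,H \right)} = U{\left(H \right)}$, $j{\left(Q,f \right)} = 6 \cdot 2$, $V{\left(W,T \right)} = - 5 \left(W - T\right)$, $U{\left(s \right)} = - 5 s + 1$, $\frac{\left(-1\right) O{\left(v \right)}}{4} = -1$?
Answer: $5251$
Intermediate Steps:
$O{\left(v \right)} = 4$ ($O{\left(v \right)} = \left(-4\right) \left(-1\right) = 4$)
$U{\left(s \right)} = 1 - 5 s$
$V{\left(W,T \right)} = - 5 W + 5 T$
$a{\left(Y,l \right)} = 0$ ($a{\left(Y,l \right)} = - 5 Y + 5 Y = 0$)
$j{\left(Q,f \right)} = 12$
$A{\left(R,H \right)} = 1 - 5 H$
$- 89 A{\left(-13,j{\left(2,a{\left(-2,O{\left(-1 \right)} \right)} \right)} \right)} = - 89 \left(1 - 60\right) = \left(-89\right) \left(-59\right) = 5251$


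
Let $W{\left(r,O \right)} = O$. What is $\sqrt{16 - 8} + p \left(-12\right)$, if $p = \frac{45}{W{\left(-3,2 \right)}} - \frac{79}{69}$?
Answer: $- \frac{5894}{23} + 2 \sqrt{2} \approx -253.43$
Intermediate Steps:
$p = \frac{2947}{138}$ ($p = \frac{45}{2} - \frac{79}{69} = \frac{2947}{138} \approx 21.355$)
$\sqrt{16 - 8} + p \left(-12\right) = \sqrt{16 - 8} + \frac{2947}{138} \left(-12\right) = \sqrt{8} - \frac{5894}{23} = 2 \sqrt{2} - \frac{5894}{23} = - \frac{5894}{23} + 2 \sqrt{2}$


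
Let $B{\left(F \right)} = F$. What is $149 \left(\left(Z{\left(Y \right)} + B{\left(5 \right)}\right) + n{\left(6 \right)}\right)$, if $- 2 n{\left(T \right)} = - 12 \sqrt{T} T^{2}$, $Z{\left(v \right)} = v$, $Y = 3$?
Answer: $1192 + 32184 \sqrt{6} \approx 80026.0$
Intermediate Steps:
$n{\left(T \right)} = 6 T^{\frac{5}{2}}$ ($n{\left(T \right)} = - \frac{- 12 \sqrt{T} T^{2}}{2} = - \frac{\left(-12\right) T^{\frac{5}{2}}}{2} = 6 T^{\frac{5}{2}}$)
$149 \left(\left(Z{\left(Y \right)} + B{\left(5 \right)}\right) + n{\left(6 \right)}\right) = 149 \left(\left(3 + 5\right) + 6 \cdot 6^{\frac{5}{2}}\right) = 149 \left(8 + 6 \cdot 36 \sqrt{6}\right) = 149 \left(8 + 216 \sqrt{6}\right) = 1192 + 32184 \sqrt{6}$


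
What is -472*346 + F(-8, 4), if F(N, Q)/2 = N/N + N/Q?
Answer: -163314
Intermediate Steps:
F(N, Q) = 2 + 2*N/Q (F(N, Q) = 2*(N/N + N/Q) = 2*(1 + N/Q) = 2 + 2*N/Q)
-472*346 + F(-8, 4) = -472*346 + (2 + 2*(-8)/4) = -163312 + (2 + 2*(-8)*(¼)) = -163312 + (2 - 4) = -163312 - 2 = -163314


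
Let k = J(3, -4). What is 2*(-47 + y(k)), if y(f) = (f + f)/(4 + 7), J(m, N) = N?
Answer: -1050/11 ≈ -95.455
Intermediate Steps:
k = -4
y(f) = 2*f/11 (y(f) = (2*f)/11 = (2*f)*(1/11) = 2*f/11)
2*(-47 + y(k)) = 2*(-47 + (2/11)*(-4)) = 2*(-47 - 8/11) = 2*(-525/11) = -1050/11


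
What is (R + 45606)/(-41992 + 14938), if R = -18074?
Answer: -13766/13527 ≈ -1.0177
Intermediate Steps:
(R + 45606)/(-41992 + 14938) = (-18074 + 45606)/(-41992 + 14938) = 27532/(-27054) = 27532*(-1/27054) = -13766/13527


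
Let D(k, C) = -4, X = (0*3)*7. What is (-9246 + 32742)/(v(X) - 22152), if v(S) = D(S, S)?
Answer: -5874/5539 ≈ -1.0605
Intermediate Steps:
X = 0 (X = 0*7 = 0)
v(S) = -4
(-9246 + 32742)/(v(X) - 22152) = (-9246 + 32742)/(-4 - 22152) = 23496/(-22156) = 23496*(-1/22156) = -5874/5539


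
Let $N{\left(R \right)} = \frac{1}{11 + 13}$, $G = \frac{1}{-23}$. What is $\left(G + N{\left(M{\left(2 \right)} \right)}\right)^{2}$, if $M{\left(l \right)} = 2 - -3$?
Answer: $\frac{1}{304704} \approx 3.2819 \cdot 10^{-6}$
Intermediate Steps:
$M{\left(l \right)} = 5$ ($M{\left(l \right)} = 2 + 3 = 5$)
$G = - \frac{1}{23} \approx -0.043478$
$N{\left(R \right)} = \frac{1}{24}$
$\left(G + N{\left(M{\left(2 \right)} \right)}\right)^{2} = \left(- \frac{1}{23} + \frac{1}{24}\right)^{2} = \left(- \frac{1}{552}\right)^{2} = \frac{1}{304704}$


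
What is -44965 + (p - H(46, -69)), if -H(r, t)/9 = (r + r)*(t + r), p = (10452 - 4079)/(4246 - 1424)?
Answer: -180627025/2822 ≈ -64007.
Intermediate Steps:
p = 6373/2822 ≈ 2.2583
H(r, t) = -18*r*(r + t) (H(r, t) = -9*(r + r)*(t + r) = -9*2*r*(r + t) = -18*r*(r + t))
-44965 + (p - H(46, -69)) = -44965 + (6373/2822 - (-18)*46*(46 - 69)) = -44965 + (6373/2822 - (-18)*46*(-23)) = -44965 + (6373/2822 - 1*19044) = -44965 + (6373/2822 - 19044) = -44965 - 53735795/2822 = -180627025/2822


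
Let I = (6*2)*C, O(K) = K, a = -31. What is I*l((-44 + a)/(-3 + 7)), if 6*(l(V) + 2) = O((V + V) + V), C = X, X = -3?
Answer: 819/2 ≈ 409.50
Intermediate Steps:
C = -3
l(V) = -2 + V/2 (l(V) = -2 + ((V + V) + V)/6 = -2 + (2*V + V)/6 = -2 + (3*V)/6 = -2 + V/2)
I = -36 (I = (6*2)*(-3) = 12*(-3) = -36)
I*l((-44 + a)/(-3 + 7)) = -36*(-2 + ((-44 - 31)/(-3 + 7))/2) = -36*(-2 + (-75/4)/2) = -36*(-2 + (-75*¼)/2) = -36*(-2 + (½)*(-75/4)) = -36*(-2 - 75/8) = -36*(-91/8) = 819/2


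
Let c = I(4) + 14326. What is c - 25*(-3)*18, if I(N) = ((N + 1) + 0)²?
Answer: 15701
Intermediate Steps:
I(N) = (1 + N)² (I(N) = ((1 + N) + 0)² = (1 + N)²)
c = 14351 (c = (1 + 4)² + 14326 = 5² + 14326 = 25 + 14326 = 14351)
c - 25*(-3)*18 = 14351 - 25*(-3)*18 = 14351 + 75*18 = 14351 + 1350 = 15701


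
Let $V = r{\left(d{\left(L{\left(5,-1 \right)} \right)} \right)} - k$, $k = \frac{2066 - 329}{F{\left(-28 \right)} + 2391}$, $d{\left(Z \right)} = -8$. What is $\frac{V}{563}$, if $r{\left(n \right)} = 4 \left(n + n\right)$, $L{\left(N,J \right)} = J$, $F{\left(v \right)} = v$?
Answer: $- \frac{152969}{1330369} \approx -0.11498$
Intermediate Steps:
$r{\left(n \right)} = 8 n$ ($r{\left(n \right)} = 4 \cdot 2 n = 8 n$)
$k = \frac{1737}{2363}$ ($k = \frac{2066 - 329}{-28 + 2391} = \frac{1737}{2363} \approx 0.73508$)
$V = - \frac{152969}{2363}$ ($V = 8 \left(-8\right) - \frac{1737}{2363} = -64 - \frac{1737}{2363} = - \frac{152969}{2363} \approx -64.735$)
$\frac{V}{563} = - \frac{152969}{2363 \cdot 563} = \left(- \frac{152969}{2363}\right) \frac{1}{563} = - \frac{152969}{1330369}$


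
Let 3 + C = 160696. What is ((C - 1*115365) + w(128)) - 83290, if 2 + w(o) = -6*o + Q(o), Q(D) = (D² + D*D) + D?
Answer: -5836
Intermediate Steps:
Q(D) = D + 2*D² (Q(D) = (D² + D²) + D = 2*D² + D = D + 2*D²)
C = 160693 (C = -3 + 160696 = 160693)
w(o) = -2 - 6*o + o*(1 + 2*o) (w(o) = -2 + (-6*o + o*(1 + 2*o)) = -2 - 6*o + o*(1 + 2*o))
((C - 1*115365) + w(128)) - 83290 = ((160693 - 1*115365) + (-2 - 5*128 + 2*128²)) - 83290 = ((160693 - 115365) + (-2 - 640 + 2*16384)) - 83290 = (45328 + (-2 - 640 + 32768)) - 83290 = (45328 + 32126) - 83290 = 77454 - 83290 = -5836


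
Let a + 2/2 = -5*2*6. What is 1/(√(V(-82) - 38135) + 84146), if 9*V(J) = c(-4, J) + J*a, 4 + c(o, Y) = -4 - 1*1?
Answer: 378657/31862641033 - 3*I*√338222/63725282066 ≈ 1.1884e-5 - 2.7379e-8*I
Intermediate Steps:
c(o, Y) = -9 (c(o, Y) = -4 + (-4 - 1*1) = -4 + (-4 - 1) = -4 - 5 = -9)
a = -61 (a = -1 - 5*2*6 = -1 - 10*6 = -1 - 60 = -61)
V(J) = -1 - 61*J/9 (V(J) = (-9 + J*(-61))/9 = (-9 - 61*J)/9 = -1 - 61*J/9)
1/(√(V(-82) - 38135) + 84146) = 1/(√((-1 - 61/9*(-82)) - 38135) + 84146) = 1/(√((-1 + 5002/9) - 38135) + 84146) = 1/(√(4993/9 - 38135) + 84146) = 1/(√(-338222/9) + 84146) = 1/(I*√338222/3 + 84146) = 1/(84146 + I*√338222/3)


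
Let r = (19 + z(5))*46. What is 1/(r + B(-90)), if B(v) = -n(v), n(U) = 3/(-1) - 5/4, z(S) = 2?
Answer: 4/3881 ≈ 0.0010307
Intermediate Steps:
n(U) = -17/4 (n(U) = 3*(-1) - 5*¼ = -3 - 5/4 = -17/4)
r = 966 (r = (19 + 2)*46 = 21*46 = 966)
B(v) = 17/4 (B(v) = -1*(-17/4) = 17/4)
1/(r + B(-90)) = 1/(966 + 17/4) = 1/(3881/4) = 4/3881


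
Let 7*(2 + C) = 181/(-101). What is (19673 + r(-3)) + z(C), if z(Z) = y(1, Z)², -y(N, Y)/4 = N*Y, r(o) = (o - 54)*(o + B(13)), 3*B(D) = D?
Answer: 9836245253/499849 ≈ 19678.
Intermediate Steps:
B(D) = D/3
C = -1595/707 (C = -2 + (181/(-101))/7 = -2 + (181*(-1/101))/7 = -2 + (⅐)*(-181/101) = -2 - 181/707 = -1595/707 ≈ -2.2560)
r(o) = (-54 + o)*(13/3 + o) (r(o) = (o - 54)*(o + (⅓)*13) = (-54 + o)*(o + 13/3) = (-54 + o)*(13/3 + o))
y(N, Y) = -4*N*Y
z(Z) = 16*Z² (z(Z) = (-4*1*Z)² = (-4*Z)² = 16*Z²)
(19673 + r(-3)) + z(C) = (19673 + (-234 + (-3)² - 149/3*(-3))) + 16*(-1595/707)² = (19673 + (-234 + 9 + 149)) + 16*(2544025/499849) = (19673 - 76) + 40704400/499849 = 19597 + 40704400/499849 = 9836245253/499849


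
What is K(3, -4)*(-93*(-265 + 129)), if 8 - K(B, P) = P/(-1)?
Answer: 50592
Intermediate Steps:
K(B, P) = 8 + P (K(B, P) = 8 - P/(-1) = 8 - P*(-1) = 8 - (-1)*P = 8 + P)
K(3, -4)*(-93*(-265 + 129)) = (8 - 4)*(-93*(-265 + 129)) = 4*(-93*(-136)) = 4*12648 = 50592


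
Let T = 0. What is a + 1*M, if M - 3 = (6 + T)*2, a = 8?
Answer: 23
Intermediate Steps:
M = 15 (M = 3 + (6 + 0)*2 = 3 + 6*2 = 3 + 12 = 15)
a + 1*M = 8 + 1*15 = 8 + 15 = 23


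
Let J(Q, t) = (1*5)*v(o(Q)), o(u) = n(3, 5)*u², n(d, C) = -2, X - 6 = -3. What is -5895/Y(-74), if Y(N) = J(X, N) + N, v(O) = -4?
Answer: 5895/94 ≈ 62.713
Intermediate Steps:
X = 3 (X = 6 - 3 = 3)
o(u) = -2*u²
J(Q, t) = -20 (J(Q, t) = (1*5)*(-4) = 5*(-4) = -20)
Y(N) = -20 + N
-5895/Y(-74) = -5895/(-20 - 74) = -5895/(-94) = -5895*(-1/94) = 5895/94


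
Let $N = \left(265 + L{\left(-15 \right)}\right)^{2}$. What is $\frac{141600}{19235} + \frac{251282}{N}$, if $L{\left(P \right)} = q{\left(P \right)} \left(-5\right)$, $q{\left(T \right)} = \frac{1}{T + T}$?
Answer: $\frac{106486424664}{9737838007} \approx 10.935$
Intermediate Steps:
$q{\left(T \right)} = \frac{1}{2 T}$
$L{\left(P \right)} = - \frac{5}{2 P}$ ($L{\left(P \right)} = \frac{1}{2 P} \left(-5\right) = - \frac{5}{2 P}$)
$N = \frac{2531281}{36}$ ($N = \left(265 - \frac{5}{2 \left(-15\right)}\right)^{2} = \left(265 - - \frac{1}{6}\right)^{2} = \left(265 + \frac{1}{6}\right)^{2} = \left(\frac{1591}{6}\right)^{2} = \frac{2531281}{36} \approx 70313.0$)
$\frac{141600}{19235} + \frac{251282}{N} = \frac{141600}{19235} + \frac{251282}{\frac{2531281}{36}} = 141600 \cdot \frac{1}{19235} + 251282 \cdot \frac{36}{2531281} = \frac{28320}{3847} + \frac{9046152}{2531281} = \frac{106486424664}{9737838007}$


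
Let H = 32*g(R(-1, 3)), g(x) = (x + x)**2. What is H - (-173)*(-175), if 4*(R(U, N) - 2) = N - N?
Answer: -29763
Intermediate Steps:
R(U, N) = 2 (R(U, N) = 2 + (N - N)/4 = 2 + (1/4)*0 = 2 + 0 = 2)
g(x) = 4*x**2 (g(x) = (2*x)**2 = 4*x**2)
H = 512 (H = 32*(4*2**2) = 32*(4*4) = 32*16 = 512)
H - (-173)*(-175) = 512 - (-173)*(-175) = 512 - 1*30275 = 512 - 30275 = -29763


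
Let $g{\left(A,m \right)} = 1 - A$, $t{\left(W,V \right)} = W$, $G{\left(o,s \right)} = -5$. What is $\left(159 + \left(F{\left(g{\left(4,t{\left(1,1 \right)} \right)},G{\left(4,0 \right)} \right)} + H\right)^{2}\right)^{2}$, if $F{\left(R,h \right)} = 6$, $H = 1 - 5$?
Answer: $26569$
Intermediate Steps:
$H = -4$
$\left(159 + \left(F{\left(g{\left(4,t{\left(1,1 \right)} \right)},G{\left(4,0 \right)} \right)} + H\right)^{2}\right)^{2} = \left(159 + \left(6 - 4\right)^{2}\right)^{2} = \left(159 + 2^{2}\right)^{2} = \left(159 + 4\right)^{2} = 163^{2} = 26569$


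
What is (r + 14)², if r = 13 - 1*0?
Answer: 729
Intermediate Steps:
r = 13 (r = 13 + 0 = 13)
(r + 14)² = (13 + 14)² = 27² = 729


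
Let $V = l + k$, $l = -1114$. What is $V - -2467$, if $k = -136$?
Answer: $1217$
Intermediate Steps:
$V = -1250$ ($V = -1114 - 136 = -1250$)
$V - -2467 = -1250 - -2467 = -1250 + 2467 = 1217$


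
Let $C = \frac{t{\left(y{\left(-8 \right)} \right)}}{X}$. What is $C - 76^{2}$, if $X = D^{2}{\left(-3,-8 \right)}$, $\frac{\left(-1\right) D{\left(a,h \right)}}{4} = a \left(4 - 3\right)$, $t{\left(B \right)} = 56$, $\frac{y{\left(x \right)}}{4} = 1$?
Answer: $- \frac{103961}{18} \approx -5775.6$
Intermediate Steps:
$y{\left(x \right)} = 4$ ($y{\left(x \right)} = 4 \cdot 1 = 4$)
$D{\left(a,h \right)} = - 4 a$ ($D{\left(a,h \right)} = - 4 a \left(4 - 3\right) = - 4 a 1 = - 4 a$)
$X = 144$ ($X = \left(\left(-4\right) \left(-3\right)\right)^{2} = 12^{2} = 144$)
$C = \frac{7}{18}$ ($C = \frac{56}{144} = 56 \cdot \frac{1}{144} = \frac{7}{18} \approx 0.38889$)
$C - 76^{2} = \frac{7}{18} - 76^{2} = \frac{7}{18} - 5776 = - \frac{103961}{18}$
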